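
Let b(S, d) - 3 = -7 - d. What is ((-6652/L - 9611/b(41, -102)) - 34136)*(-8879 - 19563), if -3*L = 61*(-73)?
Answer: 30354722580165/31171 ≈ 9.7381e+8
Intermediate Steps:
L = 4453/3 (L = -61*(-73)/3 = -⅓*(-4453) = 4453/3 ≈ 1484.3)
b(S, d) = -4 - d (b(S, d) = 3 + (-7 - d) = -4 - d)
((-6652/L - 9611/b(41, -102)) - 34136)*(-8879 - 19563) = ((-6652/4453/3 - 9611/(-4 - 1*(-102))) - 34136)*(-8879 - 19563) = ((-6652*3/4453 - 9611/(-4 + 102)) - 34136)*(-28442) = ((-19956/4453 - 9611/98) - 34136)*(-28442) = ((-19956/4453 - 9611*1/98) - 34136)*(-28442) = ((-19956/4453 - 1373/14) - 34136)*(-28442) = (-6393353/62342 - 34136)*(-28442) = -2134499865/62342*(-28442) = 30354722580165/31171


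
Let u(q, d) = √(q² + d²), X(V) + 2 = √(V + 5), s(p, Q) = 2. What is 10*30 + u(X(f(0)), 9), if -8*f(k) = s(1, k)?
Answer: 300 + √(359 - 8*√19)/2 ≈ 309.00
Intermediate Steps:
f(k) = -¼ (f(k) = -⅛*2 = -¼)
X(V) = -2 + √(5 + V) (X(V) = -2 + √(V + 5) = -2 + √(5 + V))
u(q, d) = √(d² + q²)
10*30 + u(X(f(0)), 9) = 10*30 + √(9² + (-2 + √(5 - ¼))²) = 300 + √(81 + (-2 + √(19/4))²) = 300 + √(81 + (-2 + √19/2)²)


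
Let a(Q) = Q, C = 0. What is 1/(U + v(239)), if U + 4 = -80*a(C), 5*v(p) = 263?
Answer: 5/243 ≈ 0.020576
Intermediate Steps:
v(p) = 263/5 (v(p) = (⅕)*263 = 263/5)
U = -4 (U = -4 - 80*0 = -4 + 0 = -4)
1/(U + v(239)) = 1/(-4 + 263/5) = 1/(243/5) = 5/243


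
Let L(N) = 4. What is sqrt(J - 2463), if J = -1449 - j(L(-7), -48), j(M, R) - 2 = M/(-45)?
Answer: I*sqrt(880630)/15 ≈ 62.561*I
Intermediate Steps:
j(M, R) = 2 - M/45 (j(M, R) = 2 + M/(-45) = 2 + M*(-1/45) = 2 - M/45)
J = -65291/45 (J = -1449 - (2 - 1/45*4) = -1449 - (2 - 4/45) = -1449 - 1*86/45 = -1449 - 86/45 = -65291/45 ≈ -1450.9)
sqrt(J - 2463) = sqrt(-65291/45 - 2463) = sqrt(-176126/45) = I*sqrt(880630)/15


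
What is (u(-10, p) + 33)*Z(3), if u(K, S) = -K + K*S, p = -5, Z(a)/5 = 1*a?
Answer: 1395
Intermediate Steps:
Z(a) = 5*a (Z(a) = 5*(1*a) = 5*a)
(u(-10, p) + 33)*Z(3) = (-10*(-1 - 5) + 33)*(5*3) = (-10*(-6) + 33)*15 = (60 + 33)*15 = 93*15 = 1395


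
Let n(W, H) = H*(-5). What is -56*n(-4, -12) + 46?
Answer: -3314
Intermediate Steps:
n(W, H) = -5*H
-56*n(-4, -12) + 46 = -(-280)*(-12) + 46 = -56*60 + 46 = -3360 + 46 = -3314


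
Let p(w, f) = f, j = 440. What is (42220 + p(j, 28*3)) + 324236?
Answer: 366540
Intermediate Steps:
(42220 + p(j, 28*3)) + 324236 = (42220 + 28*3) + 324236 = (42220 + 84) + 324236 = 42304 + 324236 = 366540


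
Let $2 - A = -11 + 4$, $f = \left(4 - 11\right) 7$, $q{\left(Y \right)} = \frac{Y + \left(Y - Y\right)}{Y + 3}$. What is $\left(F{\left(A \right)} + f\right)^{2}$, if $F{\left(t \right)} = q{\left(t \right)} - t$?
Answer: $\frac{52441}{16} \approx 3277.6$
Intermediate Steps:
$q{\left(Y \right)} = \frac{Y}{3 + Y}$ ($q{\left(Y \right)} = \frac{Y + 0}{3 + Y} = \frac{Y}{3 + Y}$)
$f = -49$ ($f = \left(-7\right) 7 = -49$)
$A = 9$ ($A = 2 - \left(-11 + 4\right) = 2 - -7 = 2 + 7 = 9$)
$F{\left(t \right)} = - t + \frac{t}{3 + t}$ ($F{\left(t \right)} = \frac{t}{3 + t} - t = - t + \frac{t}{3 + t}$)
$\left(F{\left(A \right)} + f\right)^{2} = \left(\frac{9 \left(-2 - 9\right)}{3 + 9} - 49\right)^{2} = \left(\frac{9 \left(-2 - 9\right)}{12} - 49\right)^{2} = \left(9 \cdot \frac{1}{12} \left(-11\right) - 49\right)^{2} = \left(- \frac{33}{4} - 49\right)^{2} = \left(- \frac{229}{4}\right)^{2} = \frac{52441}{16}$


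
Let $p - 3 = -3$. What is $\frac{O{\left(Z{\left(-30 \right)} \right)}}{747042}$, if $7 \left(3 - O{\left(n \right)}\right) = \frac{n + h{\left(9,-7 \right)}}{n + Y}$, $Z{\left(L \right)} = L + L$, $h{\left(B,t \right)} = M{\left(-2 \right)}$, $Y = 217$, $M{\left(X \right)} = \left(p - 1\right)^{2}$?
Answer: $\frac{1678}{410499579} \approx 4.0877 \cdot 10^{-6}$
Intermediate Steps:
$p = 0$ ($p = 3 - 3 = 0$)
$M{\left(X \right)} = 1$ ($M{\left(X \right)} = \left(0 - 1\right)^{2} = \left(-1\right)^{2} = 1$)
$h{\left(B,t \right)} = 1$
$Z{\left(L \right)} = 2 L$
$O{\left(n \right)} = 3 - \frac{1 + n}{7 \left(217 + n\right)}$ ($O{\left(n \right)} = 3 - \frac{\left(n + 1\right) \frac{1}{n + 217}}{7} = 3 - \frac{\left(1 + n\right) \frac{1}{217 + n}}{7} = 3 - \frac{\frac{1}{217 + n} \left(1 + n\right)}{7} = 3 - \frac{1 + n}{7 \left(217 + n\right)}$)
$\frac{O{\left(Z{\left(-30 \right)} \right)}}{747042} = \frac{\frac{4}{7} \frac{1}{217 + 2 \left(-30\right)} \left(1139 + 5 \cdot 2 \left(-30\right)\right)}{747042} = \frac{4 \left(1139 + 5 \left(-60\right)\right)}{7 \left(217 - 60\right)} \frac{1}{747042} = \frac{4 \left(1139 - 300\right)}{7 \cdot 157} \cdot \frac{1}{747042} = \frac{4}{7} \cdot \frac{1}{157} \cdot 839 \cdot \frac{1}{747042} = \frac{3356}{1099} \cdot \frac{1}{747042} = \frac{1678}{410499579}$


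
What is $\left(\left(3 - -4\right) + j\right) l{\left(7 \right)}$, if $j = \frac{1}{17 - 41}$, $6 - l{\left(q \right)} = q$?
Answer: $- \frac{167}{24} \approx -6.9583$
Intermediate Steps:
$l{\left(q \right)} = 6 - q$
$j = - \frac{1}{24}$ ($j = \frac{1}{-24} = - \frac{1}{24} \approx -0.041667$)
$\left(\left(3 - -4\right) + j\right) l{\left(7 \right)} = \left(\left(3 - -4\right) - \frac{1}{24}\right) \left(6 - 7\right) = \left(\left(3 + 4\right) - \frac{1}{24}\right) \left(6 - 7\right) = \left(7 - \frac{1}{24}\right) \left(-1\right) = \frac{167}{24} \left(-1\right) = - \frac{167}{24}$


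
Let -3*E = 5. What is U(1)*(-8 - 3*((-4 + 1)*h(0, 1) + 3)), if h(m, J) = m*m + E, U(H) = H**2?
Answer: -32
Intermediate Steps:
E = -5/3 (E = -1/3*5 = -5/3 ≈ -1.6667)
h(m, J) = -5/3 + m**2 (h(m, J) = m*m - 5/3 = m**2 - 5/3 = -5/3 + m**2)
U(1)*(-8 - 3*((-4 + 1)*h(0, 1) + 3)) = 1**2*(-8 - 3*((-4 + 1)*(-5/3 + 0**2) + 3)) = 1*(-8 - 3*(-3*(-5/3 + 0) + 3)) = 1*(-8 - 3*(-3*(-5/3) + 3)) = 1*(-8 - 3*(5 + 3)) = 1*(-8 - 3*8) = 1*(-8 - 24) = 1*(-32) = -32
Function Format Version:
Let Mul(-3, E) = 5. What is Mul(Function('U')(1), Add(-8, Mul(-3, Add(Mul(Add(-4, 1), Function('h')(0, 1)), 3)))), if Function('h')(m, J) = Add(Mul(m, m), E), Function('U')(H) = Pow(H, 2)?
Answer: -32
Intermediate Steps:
E = Rational(-5, 3) (E = Mul(Rational(-1, 3), 5) = Rational(-5, 3) ≈ -1.6667)
Function('h')(m, J) = Add(Rational(-5, 3), Pow(m, 2)) (Function('h')(m, J) = Add(Mul(m, m), Rational(-5, 3)) = Add(Pow(m, 2), Rational(-5, 3)) = Add(Rational(-5, 3), Pow(m, 2)))
Mul(Function('U')(1), Add(-8, Mul(-3, Add(Mul(Add(-4, 1), Function('h')(0, 1)), 3)))) = Mul(Pow(1, 2), Add(-8, Mul(-3, Add(Mul(Add(-4, 1), Add(Rational(-5, 3), Pow(0, 2))), 3)))) = Mul(1, Add(-8, Mul(-3, Add(Mul(-3, Add(Rational(-5, 3), 0)), 3)))) = Mul(1, Add(-8, Mul(-3, Add(Mul(-3, Rational(-5, 3)), 3)))) = Mul(1, Add(-8, Mul(-3, Add(5, 3)))) = Mul(1, Add(-8, Mul(-3, 8))) = Mul(1, Add(-8, -24)) = Mul(1, -32) = -32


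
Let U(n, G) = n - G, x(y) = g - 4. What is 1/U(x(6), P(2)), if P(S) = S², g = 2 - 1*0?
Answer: -⅙ ≈ -0.16667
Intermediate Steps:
g = 2 (g = 2 + 0 = 2)
x(y) = -2 (x(y) = 2 - 4 = -2)
1/U(x(6), P(2)) = 1/(-2 - 1*2²) = 1/(-2 - 1*4) = 1/(-2 - 4) = 1/(-6) = -⅙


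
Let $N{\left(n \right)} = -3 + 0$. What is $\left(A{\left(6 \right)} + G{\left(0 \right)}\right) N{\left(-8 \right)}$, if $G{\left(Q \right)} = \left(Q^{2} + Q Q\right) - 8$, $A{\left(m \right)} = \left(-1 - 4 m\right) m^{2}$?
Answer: $2724$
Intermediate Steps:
$A{\left(m \right)} = m^{2} \left(-1 - 4 m\right)$
$N{\left(n \right)} = -3$
$G{\left(Q \right)} = -8 + 2 Q^{2}$ ($G{\left(Q \right)} = \left(Q^{2} + Q^{2}\right) - 8 = 2 Q^{2} - 8 = -8 + 2 Q^{2}$)
$\left(A{\left(6 \right)} + G{\left(0 \right)}\right) N{\left(-8 \right)} = \left(6^{2} \left(-1 - 24\right) - \left(8 - 2 \cdot 0^{2}\right)\right) \left(-3\right) = \left(36 \left(-1 - 24\right) + \left(-8 + 2 \cdot 0\right)\right) \left(-3\right) = \left(36 \left(-25\right) + \left(-8 + 0\right)\right) \left(-3\right) = \left(-900 - 8\right) \left(-3\right) = \left(-908\right) \left(-3\right) = 2724$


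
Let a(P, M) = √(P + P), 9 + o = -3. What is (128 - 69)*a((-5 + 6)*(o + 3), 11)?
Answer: 177*I*√2 ≈ 250.32*I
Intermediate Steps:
o = -12 (o = -9 - 3 = -12)
a(P, M) = √2*√P (a(P, M) = √(2*P) = √2*√P)
(128 - 69)*a((-5 + 6)*(o + 3), 11) = (128 - 69)*(√2*√((-5 + 6)*(-12 + 3))) = 59*(√2*√(1*(-9))) = 59*(√2*√(-9)) = 59*(√2*(3*I)) = 59*(3*I*√2) = 177*I*√2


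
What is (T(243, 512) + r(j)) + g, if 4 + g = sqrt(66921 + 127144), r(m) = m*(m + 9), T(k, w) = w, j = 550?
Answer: 307958 + sqrt(194065) ≈ 3.0840e+5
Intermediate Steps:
r(m) = m*(9 + m)
g = -4 + sqrt(194065) (g = -4 + sqrt(66921 + 127144) = -4 + sqrt(194065) ≈ 436.53)
(T(243, 512) + r(j)) + g = (512 + 550*(9 + 550)) + (-4 + sqrt(194065)) = (512 + 550*559) + (-4 + sqrt(194065)) = (512 + 307450) + (-4 + sqrt(194065)) = 307962 + (-4 + sqrt(194065)) = 307958 + sqrt(194065)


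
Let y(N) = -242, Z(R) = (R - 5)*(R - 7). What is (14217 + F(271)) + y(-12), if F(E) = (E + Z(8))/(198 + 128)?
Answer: 2278062/163 ≈ 13976.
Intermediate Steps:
Z(R) = (-7 + R)*(-5 + R) (Z(R) = (-5 + R)*(-7 + R) = (-7 + R)*(-5 + R))
F(E) = 3/326 + E/326 (F(E) = (E + (35 + 8**2 - 12*8))/(198 + 128) = (E + (35 + 64 - 96))/326 = (E + 3)*(1/326) = (3 + E)*(1/326) = 3/326 + E/326)
(14217 + F(271)) + y(-12) = (14217 + (3/326 + (1/326)*271)) - 242 = (14217 + (3/326 + 271/326)) - 242 = (14217 + 137/163) - 242 = 2317508/163 - 242 = 2278062/163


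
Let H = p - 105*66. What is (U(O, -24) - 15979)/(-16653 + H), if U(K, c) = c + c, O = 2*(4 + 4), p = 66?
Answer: 16027/23517 ≈ 0.68151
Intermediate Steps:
O = 16 (O = 2*8 = 16)
H = -6864 (H = 66 - 105*66 = 66 - 6930 = -6864)
U(K, c) = 2*c
(U(O, -24) - 15979)/(-16653 + H) = (2*(-24) - 15979)/(-16653 - 6864) = (-48 - 15979)/(-23517) = -16027*(-1/23517) = 16027/23517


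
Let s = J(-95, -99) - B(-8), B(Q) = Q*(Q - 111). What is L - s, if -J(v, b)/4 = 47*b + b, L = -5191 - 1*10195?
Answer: -33442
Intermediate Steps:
B(Q) = Q*(-111 + Q)
L = -15386 (L = -5191 - 10195 = -15386)
J(v, b) = -192*b (J(v, b) = -4*(47*b + b) = -192*b)
s = 18056 (s = -192*(-99) - (-8)*(-111 - 8) = 19008 - (-8)*(-119) = 19008 - 1*952 = 19008 - 952 = 18056)
L - s = -15386 - 1*18056 = -15386 - 18056 = -33442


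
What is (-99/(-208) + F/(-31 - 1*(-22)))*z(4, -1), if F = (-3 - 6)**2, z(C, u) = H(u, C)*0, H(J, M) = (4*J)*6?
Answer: 0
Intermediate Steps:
H(J, M) = 24*J
z(C, u) = 0 (z(C, u) = (24*u)*0 = 0)
F = 81 (F = (-9)**2 = 81)
(-99/(-208) + F/(-31 - 1*(-22)))*z(4, -1) = (-99/(-208) + 81/(-31 - 1*(-22)))*0 = (-99*(-1/208) + 81/(-31 + 22))*0 = (99/208 + 81/(-9))*0 = (99/208 + 81*(-1/9))*0 = (99/208 - 9)*0 = -1773/208*0 = 0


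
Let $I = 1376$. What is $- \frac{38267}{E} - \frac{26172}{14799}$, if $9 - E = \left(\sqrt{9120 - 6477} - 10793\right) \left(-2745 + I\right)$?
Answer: $- \frac{1901778973133457596}{1076941178040441553} + \frac{52387523 \sqrt{2643}}{218313638362141} \approx -1.7659$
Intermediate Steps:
$E = -14775608 + 1369 \sqrt{2643}$ ($E = 9 - \left(\sqrt{9120 - 6477} - 10793\right) \left(-2745 + 1376\right) = 9 - \left(\sqrt{2643} - 10793\right) \left(-1369\right) = 9 - \left(-10793 + \sqrt{2643}\right) \left(-1369\right) = 9 - \left(14775617 - 1369 \sqrt{2643}\right) = -14775608 + 1369 \sqrt{2643} \approx -1.4705 \cdot 10^{7}$)
$- \frac{38267}{E} - \frac{26172}{14799} = - \frac{38267}{-14775608 + 1369 \sqrt{2643}} - \frac{26172}{14799} = - \frac{38267}{-14775608 + 1369 \sqrt{2643}} - \frac{8724}{4933} = - \frac{8724}{4933} - \frac{38267}{-14775608 + 1369 \sqrt{2643}}$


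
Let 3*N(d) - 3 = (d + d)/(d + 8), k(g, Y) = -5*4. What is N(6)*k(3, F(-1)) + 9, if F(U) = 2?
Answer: -117/7 ≈ -16.714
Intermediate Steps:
k(g, Y) = -20
N(d) = 1 + 2*d/(3*(8 + d)) (N(d) = 1 + ((d + d)/(d + 8))/3 = 1 + ((2*d)/(8 + d))/3 = 1 + (2*d/(8 + d))/3 = 1 + 2*d/(3*(8 + d)))
N(6)*k(3, F(-1)) + 9 = ((24 + 5*6)/(3*(8 + 6)))*(-20) + 9 = ((⅓)*(24 + 30)/14)*(-20) + 9 = ((⅓)*(1/14)*54)*(-20) + 9 = (9/7)*(-20) + 9 = -180/7 + 9 = -117/7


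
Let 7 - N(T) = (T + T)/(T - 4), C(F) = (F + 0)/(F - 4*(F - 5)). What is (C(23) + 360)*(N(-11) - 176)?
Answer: -45046669/735 ≈ -61288.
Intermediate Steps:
C(F) = F/(20 - 3*F) (C(F) = F/(F - 4*(-5 + F)) = F/(F + (20 - 4*F)) = F/(20 - 3*F))
N(T) = 7 - 2*T/(-4 + T) (N(T) = 7 - (T + T)/(T - 4) = 7 - 2*T/(-4 + T))
(C(23) + 360)*(N(-11) - 176) = (-1*23/(-20 + 3*23) + 360)*((-28 + 5*(-11))/(-4 - 11) - 176) = (-1*23/(-20 + 69) + 360)*((-28 - 55)/(-15) - 176) = (-1*23/49 + 360)*(-1/15*(-83) - 176) = (-1*23*1/49 + 360)*(83/15 - 176) = (-23/49 + 360)*(-2557/15) = (17617/49)*(-2557/15) = -45046669/735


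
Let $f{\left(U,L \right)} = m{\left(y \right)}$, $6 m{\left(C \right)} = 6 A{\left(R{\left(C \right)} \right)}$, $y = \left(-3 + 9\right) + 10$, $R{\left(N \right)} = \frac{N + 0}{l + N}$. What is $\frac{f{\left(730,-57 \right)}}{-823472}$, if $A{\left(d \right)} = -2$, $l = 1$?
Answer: $\frac{1}{411736} \approx 2.4287 \cdot 10^{-6}$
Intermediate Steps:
$R{\left(N \right)} = \frac{N}{1 + N}$ ($R{\left(N \right)} = \frac{N + 0}{1 + N} = \frac{N}{1 + N}$)
$y = 16$ ($y = 6 + 10 = 16$)
$m{\left(C \right)} = -2$ ($m{\left(C \right)} = \frac{6 \left(-2\right)}{6} = \frac{1}{6} \left(-12\right) = -2$)
$f{\left(U,L \right)} = -2$
$\frac{f{\left(730,-57 \right)}}{-823472} = - \frac{2}{-823472} = \left(-2\right) \left(- \frac{1}{823472}\right) = \frac{1}{411736}$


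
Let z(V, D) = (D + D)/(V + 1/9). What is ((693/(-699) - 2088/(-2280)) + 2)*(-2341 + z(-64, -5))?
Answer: -498552844/110675 ≈ -4504.7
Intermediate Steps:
z(V, D) = 2*D/(1/9 + V) (z(V, D) = (2*D)/(V + 1/9) = (2*D)/(1/9 + V) = 2*D/(1/9 + V))
((693/(-699) - 2088/(-2280)) + 2)*(-2341 + z(-64, -5)) = ((693/(-699) - 2088/(-2280)) + 2)*(-2341 + 18*(-5)/(1 + 9*(-64))) = ((693*(-1/699) - 2088*(-1/2280)) + 2)*(-2341 + 18*(-5)/(1 - 576)) = ((-231/233 + 87/95) + 2)*(-2341 + 18*(-5)/(-575)) = (-1674/22135 + 2)*(-2341 + 18*(-5)*(-1/575)) = 42596*(-2341 + 18/115)/22135 = (42596/22135)*(-269197/115) = -498552844/110675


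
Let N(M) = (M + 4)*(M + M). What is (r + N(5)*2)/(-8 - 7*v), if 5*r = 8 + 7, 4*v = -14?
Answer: 122/11 ≈ 11.091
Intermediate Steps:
v = -7/2 (v = (¼)*(-14) = -7/2 ≈ -3.5000)
N(M) = 2*M*(4 + M) (N(M) = (4 + M)*(2*M) = 2*M*(4 + M))
r = 3 (r = (8 + 7)/5 = (⅕)*15 = 3)
(r + N(5)*2)/(-8 - 7*v) = (3 + (2*5*(4 + 5))*2)/(-8 - 7*(-7/2)) = (3 + (2*5*9)*2)/(-8 + 49/2) = (3 + 90*2)/(33/2) = (3 + 180)*(2/33) = 183*(2/33) = 122/11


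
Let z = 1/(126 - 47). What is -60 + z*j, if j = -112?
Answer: -4852/79 ≈ -61.418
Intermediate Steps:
z = 1/79 ≈ 0.012658
-60 + z*j = -60 + (1/79)*(-112) = -60 - 112/79 = -4852/79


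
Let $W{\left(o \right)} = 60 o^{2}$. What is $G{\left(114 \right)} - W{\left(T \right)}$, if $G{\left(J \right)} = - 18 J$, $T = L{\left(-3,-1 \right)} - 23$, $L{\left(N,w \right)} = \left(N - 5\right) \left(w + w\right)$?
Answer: $-4992$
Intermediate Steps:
$L{\left(N,w \right)} = 2 w \left(-5 + N\right)$ ($L{\left(N,w \right)} = \left(-5 + N\right) 2 w = 2 w \left(-5 + N\right)$)
$T = -7$ ($T = 2 \left(-1\right) \left(-5 - 3\right) - 23 = 2 \left(-1\right) \left(-8\right) - 23 = 16 - 23 = -7$)
$G{\left(114 \right)} - W{\left(T \right)} = \left(-18\right) 114 - 60 \left(-7\right)^{2} = -2052 - 60 \cdot 49 = -2052 - 2940 = -4992$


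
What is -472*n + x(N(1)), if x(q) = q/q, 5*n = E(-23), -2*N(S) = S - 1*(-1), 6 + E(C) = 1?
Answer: 473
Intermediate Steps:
E(C) = -5 (E(C) = -6 + 1 = -5)
N(S) = -1/2 - S/2 (N(S) = -(S - 1*(-1))/2 = -(S + 1)/2 = -(1 + S)/2 = -1/2 - S/2)
n = -1 (n = (1/5)*(-5) = -1)
x(q) = 1
-472*n + x(N(1)) = -472*(-1) + 1 = 472 + 1 = 473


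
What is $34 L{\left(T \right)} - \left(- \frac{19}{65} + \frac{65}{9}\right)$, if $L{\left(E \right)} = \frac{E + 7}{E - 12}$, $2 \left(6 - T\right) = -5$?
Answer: $- \frac{644968}{4095} \approx -157.5$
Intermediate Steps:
$T = \frac{17}{2}$ ($T = 6 - - \frac{5}{2} = 6 + \frac{5}{2} = \frac{17}{2} \approx 8.5$)
$L{\left(E \right)} = \frac{7 + E}{-12 + E}$
$34 L{\left(T \right)} - \left(- \frac{19}{65} + \frac{65}{9}\right) = 34 \frac{7 + \frac{17}{2}}{-12 + \frac{17}{2}} - \left(- \frac{19}{65} + \frac{65}{9}\right) = 34 \frac{1}{- \frac{7}{2}} \cdot \frac{31}{2} - \frac{4054}{585} = 34 \left(\left(- \frac{2}{7}\right) \frac{31}{2}\right) + \left(\frac{19}{65} - \frac{65}{9}\right) = 34 \left(- \frac{31}{7}\right) - \frac{4054}{585} = - \frac{1054}{7} - \frac{4054}{585} = - \frac{644968}{4095}$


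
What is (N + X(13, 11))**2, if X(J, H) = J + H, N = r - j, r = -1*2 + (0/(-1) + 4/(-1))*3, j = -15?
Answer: 625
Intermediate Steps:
r = -14 (r = -2 + (0*(-1) + 4*(-1))*3 = -2 + (0 - 4)*3 = -2 - 4*3 = -2 - 12 = -14)
N = 1 (N = -14 - 1*(-15) = -14 + 15 = 1)
X(J, H) = H + J
(N + X(13, 11))**2 = (1 + (11 + 13))**2 = (1 + 24)**2 = 25**2 = 625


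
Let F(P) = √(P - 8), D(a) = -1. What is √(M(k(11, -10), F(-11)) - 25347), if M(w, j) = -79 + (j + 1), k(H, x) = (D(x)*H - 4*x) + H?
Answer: √(-25425 + I*√19) ≈ 0.014 + 159.45*I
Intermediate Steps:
k(H, x) = -4*x (k(H, x) = (-H - 4*x) + H = -4*x)
F(P) = √(-8 + P)
M(w, j) = -78 + j (M(w, j) = -79 + (1 + j) = -78 + j)
√(M(k(11, -10), F(-11)) - 25347) = √((-78 + √(-8 - 11)) - 25347) = √((-78 + √(-19)) - 25347) = √((-78 + I*√19) - 25347) = √(-25425 + I*√19)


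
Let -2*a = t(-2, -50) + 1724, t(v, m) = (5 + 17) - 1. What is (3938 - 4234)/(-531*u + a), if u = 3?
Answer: 592/4931 ≈ 0.12006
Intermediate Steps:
t(v, m) = 21 (t(v, m) = 22 - 1 = 21)
a = -1745/2 (a = -(21 + 1724)/2 = -½*1745 = -1745/2 ≈ -872.50)
(3938 - 4234)/(-531*u + a) = (3938 - 4234)/(-531*3 - 1745/2) = -296/(-1593 - 1745/2) = -296/(-4931/2) = -296*(-2/4931) = 592/4931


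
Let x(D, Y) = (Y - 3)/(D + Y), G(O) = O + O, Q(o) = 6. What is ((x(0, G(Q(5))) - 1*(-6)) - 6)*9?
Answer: 27/4 ≈ 6.7500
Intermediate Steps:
G(O) = 2*O
x(D, Y) = (-3 + Y)/(D + Y)
((x(0, G(Q(5))) - 1*(-6)) - 6)*9 = (((-3 + 2*6)/(0 + 2*6) - 1*(-6)) - 6)*9 = (((-3 + 12)/(0 + 12) + 6) - 6)*9 = ((9/12 + 6) - 6)*9 = (((1/12)*9 + 6) - 6)*9 = ((¾ + 6) - 6)*9 = (27/4 - 6)*9 = (¾)*9 = 27/4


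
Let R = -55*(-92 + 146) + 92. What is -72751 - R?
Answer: -69873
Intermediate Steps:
R = -2878 (R = -55*54 + 92 = -2970 + 92 = -2878)
-72751 - R = -72751 - 1*(-2878) = -72751 + 2878 = -69873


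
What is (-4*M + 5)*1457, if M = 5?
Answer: -21855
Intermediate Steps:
(-4*M + 5)*1457 = (-4*5 + 5)*1457 = (-20 + 5)*1457 = -15*1457 = -21855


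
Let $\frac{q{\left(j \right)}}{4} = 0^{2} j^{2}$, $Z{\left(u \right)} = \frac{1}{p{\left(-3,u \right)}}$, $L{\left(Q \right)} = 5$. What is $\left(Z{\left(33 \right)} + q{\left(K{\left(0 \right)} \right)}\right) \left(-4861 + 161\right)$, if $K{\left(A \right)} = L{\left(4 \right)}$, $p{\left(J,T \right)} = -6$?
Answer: $\frac{2350}{3} \approx 783.33$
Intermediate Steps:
$K{\left(A \right)} = 5$
$Z{\left(u \right)} = - \frac{1}{6}$ ($Z{\left(u \right)} = \frac{1}{-6} = - \frac{1}{6}$)
$q{\left(j \right)} = 0$ ($q{\left(j \right)} = 4 \cdot 0^{2} j^{2} = 4 \cdot 0 j^{2} = 4 \cdot 0 = 0$)
$\left(Z{\left(33 \right)} + q{\left(K{\left(0 \right)} \right)}\right) \left(-4861 + 161\right) = \left(- \frac{1}{6} + 0\right) \left(-4861 + 161\right) = \left(- \frac{1}{6}\right) \left(-4700\right) = \frac{2350}{3}$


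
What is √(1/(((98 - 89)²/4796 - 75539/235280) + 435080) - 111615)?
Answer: I*√1681390484399612733676887317334335/122736295450759 ≈ 334.09*I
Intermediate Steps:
√(1/(((98 - 89)²/4796 - 75539/235280) + 435080) - 111615) = √(1/((9²*(1/4796) - 75539*1/235280) + 435080) - 111615) = √(1/((81*(1/4796) - 75539/235280) + 435080) - 111615) = √(1/((81/4796 - 75539/235280) + 435080) - 111615) = √(1/(-85806841/282100720 + 435080) - 111615) = √(1/(122736295450759/282100720) - 111615) = √(282100720/122736295450759 - 111615) = √(-13699211616454365065/122736295450759) = I*√1681390484399612733676887317334335/122736295450759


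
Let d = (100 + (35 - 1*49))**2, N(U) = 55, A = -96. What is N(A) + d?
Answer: 7451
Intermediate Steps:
d = 7396 (d = (100 + (35 - 49))**2 = (100 - 14)**2 = 86**2 = 7396)
N(A) + d = 55 + 7396 = 7451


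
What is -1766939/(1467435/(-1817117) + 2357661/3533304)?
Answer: 3781500815653005784/300249357301 ≈ 1.2595e+7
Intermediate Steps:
-1766939/(1467435/(-1817117) + 2357661/3533304) = -1766939/(1467435*(-1/1817117) + 2357661*(1/3533304)) = -1766939/(-1467435/1817117 + 785887/1177768) = -1766939/(-300249357301/2140142254856) = -1766939*(-2140142254856/300249357301) = 3781500815653005784/300249357301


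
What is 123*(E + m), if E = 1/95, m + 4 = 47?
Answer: 502578/95 ≈ 5290.3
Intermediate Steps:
m = 43 (m = -4 + 47 = 43)
E = 1/95 ≈ 0.010526
123*(E + m) = 123*(1/95 + 43) = 123*(4086/95) = 502578/95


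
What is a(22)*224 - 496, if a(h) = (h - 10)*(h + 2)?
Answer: 64016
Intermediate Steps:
a(h) = (-10 + h)*(2 + h)
a(22)*224 - 496 = (-20 + 22² - 8*22)*224 - 496 = (-20 + 484 - 176)*224 - 496 = 288*224 - 496 = 64512 - 496 = 64016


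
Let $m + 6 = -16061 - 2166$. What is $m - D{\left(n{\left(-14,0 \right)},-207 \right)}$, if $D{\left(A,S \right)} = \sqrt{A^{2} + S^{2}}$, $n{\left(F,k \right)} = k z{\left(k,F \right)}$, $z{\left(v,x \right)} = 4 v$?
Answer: $-18440$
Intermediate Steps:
$n{\left(F,k \right)} = 4 k^{2}$ ($n{\left(F,k \right)} = k 4 k = 4 k^{2}$)
$m = -18233$ ($m = -6 - 18227 = -18233$)
$m - D{\left(n{\left(-14,0 \right)},-207 \right)} = -18233 - \sqrt{\left(4 \cdot 0^{2}\right)^{2} + \left(-207\right)^{2}} = -18233 - \sqrt{\left(4 \cdot 0\right)^{2} + 42849} = -18233 - \sqrt{0^{2} + 42849} = -18233 - \sqrt{0 + 42849} = -18233 - \sqrt{42849} = -18233 - 207 = -18440$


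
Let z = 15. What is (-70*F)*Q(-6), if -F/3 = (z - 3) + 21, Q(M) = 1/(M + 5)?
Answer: -6930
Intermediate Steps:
Q(M) = 1/(5 + M)
F = -99 (F = -3*((15 - 3) + 21) = -3*(12 + 21) = -3*33 = -99)
(-70*F)*Q(-6) = (-70*(-99))/(5 - 6) = 6930/(-1) = 6930*(-1) = -6930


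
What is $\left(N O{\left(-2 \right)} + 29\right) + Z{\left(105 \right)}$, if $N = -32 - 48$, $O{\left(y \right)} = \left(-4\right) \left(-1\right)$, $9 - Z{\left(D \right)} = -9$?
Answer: $-273$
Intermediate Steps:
$Z{\left(D \right)} = 18$ ($Z{\left(D \right)} = 9 - -9 = 9 + 9 = 18$)
$O{\left(y \right)} = 4$
$N = -80$ ($N = -32 - 48 = -80$)
$\left(N O{\left(-2 \right)} + 29\right) + Z{\left(105 \right)} = \left(\left(-80\right) 4 + 29\right) + 18 = \left(-320 + 29\right) + 18 = -291 + 18 = -273$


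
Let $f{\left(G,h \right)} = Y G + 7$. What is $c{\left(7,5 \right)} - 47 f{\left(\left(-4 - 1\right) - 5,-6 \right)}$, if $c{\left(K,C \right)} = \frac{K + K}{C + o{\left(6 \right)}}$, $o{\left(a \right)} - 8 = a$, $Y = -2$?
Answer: $- \frac{24097}{19} \approx -1268.3$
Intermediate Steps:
$o{\left(a \right)} = 8 + a$
$f{\left(G,h \right)} = 7 - 2 G$ ($f{\left(G,h \right)} = - 2 G + 7 = 7 - 2 G$)
$c{\left(K,C \right)} = \frac{2 K}{14 + C}$ ($c{\left(K,C \right)} = \frac{K + K}{C + \left(8 + 6\right)} = \frac{2 K}{C + 14} = \frac{2 K}{14 + C}$)
$c{\left(7,5 \right)} - 47 f{\left(\left(-4 - 1\right) - 5,-6 \right)} = 2 \cdot 7 \frac{1}{14 + 5} - 47 \left(7 - 2 \left(\left(-4 - 1\right) - 5\right)\right) = 2 \cdot 7 \cdot \frac{1}{19} - 47 \left(7 - 2 \left(-5 - 5\right)\right) = 2 \cdot 7 \cdot \frac{1}{19} - 47 \left(7 - -20\right) = \frac{14}{19} - 47 \left(7 + 20\right) = \frac{14}{19} - 1269 = - \frac{24097}{19}$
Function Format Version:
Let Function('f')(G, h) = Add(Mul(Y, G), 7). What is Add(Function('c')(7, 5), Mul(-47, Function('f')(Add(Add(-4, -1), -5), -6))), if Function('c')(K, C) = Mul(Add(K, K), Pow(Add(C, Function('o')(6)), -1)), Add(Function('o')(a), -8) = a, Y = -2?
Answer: Rational(-24097, 19) ≈ -1268.3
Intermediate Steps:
Function('o')(a) = Add(8, a)
Function('f')(G, h) = Add(7, Mul(-2, G)) (Function('f')(G, h) = Add(Mul(-2, G), 7) = Add(7, Mul(-2, G)))
Function('c')(K, C) = Mul(2, K, Pow(Add(14, C), -1)) (Function('c')(K, C) = Mul(Add(K, K), Pow(Add(C, Add(8, 6)), -1)) = Mul(Mul(2, K), Pow(Add(C, 14), -1)) = Mul(Mul(2, K), Pow(Add(14, C), -1)) = Mul(2, K, Pow(Add(14, C), -1)))
Add(Function('c')(7, 5), Mul(-47, Function('f')(Add(Add(-4, -1), -5), -6))) = Add(Mul(2, 7, Pow(Add(14, 5), -1)), Mul(-47, Add(7, Mul(-2, Add(Add(-4, -1), -5))))) = Add(Mul(2, 7, Pow(19, -1)), Mul(-47, Add(7, Mul(-2, Add(-5, -5))))) = Add(Mul(2, 7, Rational(1, 19)), Mul(-47, Add(7, Mul(-2, -10)))) = Add(Rational(14, 19), Mul(-47, Add(7, 20))) = Add(Rational(14, 19), Mul(-47, 27)) = Add(Rational(14, 19), -1269) = Rational(-24097, 19)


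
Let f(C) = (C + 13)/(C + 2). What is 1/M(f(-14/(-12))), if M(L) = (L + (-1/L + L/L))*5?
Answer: 323/8479 ≈ 0.038094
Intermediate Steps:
f(C) = (13 + C)/(2 + C)
M(L) = 5 - 5/L + 5*L (M(L) = (L + (-1/L + 1))*5 = (L + (1 - 1/L))*5 = (1 + L - 1/L)*5 = 5 - 5/L + 5*L)
1/M(f(-14/(-12))) = 1/(5 - 5*(2 - 14/(-12))/(13 - 14/(-12)) + 5*((13 - 14/(-12))/(2 - 14/(-12)))) = 1/(5 - 5*(2 - 14*(-1/12))/(13 - 14*(-1/12)) + 5*((13 - 14*(-1/12))/(2 - 14*(-1/12)))) = 1/(5 - 5*(2 + 7/6)/(13 + 7/6) + 5*((13 + 7/6)/(2 + 7/6))) = 1/(5 - 5/((85/6)/(19/6)) + 5*((85/6)/(19/6))) = 1/(5 - 5/((6/19)*(85/6)) + 5*((6/19)*(85/6))) = 1/(5 - 5/85/19 + 5*(85/19)) = 1/(5 - 5*19/85 + 425/19) = 1/(5 - 19/17 + 425/19) = 1/(8479/323) = 323/8479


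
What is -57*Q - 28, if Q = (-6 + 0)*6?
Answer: 2024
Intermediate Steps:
Q = -36 (Q = -6*6 = -36)
-57*Q - 28 = -57*(-36) - 28 = 2052 - 28 = 2024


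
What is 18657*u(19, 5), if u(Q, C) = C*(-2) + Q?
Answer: 167913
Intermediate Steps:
u(Q, C) = Q - 2*C (u(Q, C) = -2*C + Q = Q - 2*C)
18657*u(19, 5) = 18657*(19 - 2*5) = 18657*(19 - 10) = 18657*9 = 167913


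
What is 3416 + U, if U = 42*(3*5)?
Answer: 4046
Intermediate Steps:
U = 630 (U = 42*15 = 630)
3416 + U = 3416 + 630 = 4046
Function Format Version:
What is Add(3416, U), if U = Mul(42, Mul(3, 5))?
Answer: 4046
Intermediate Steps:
U = 630 (U = Mul(42, 15) = 630)
Add(3416, U) = Add(3416, 630) = 4046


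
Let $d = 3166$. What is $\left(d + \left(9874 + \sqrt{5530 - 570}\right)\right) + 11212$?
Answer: $24252 + 4 \sqrt{310} \approx 24322.0$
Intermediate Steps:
$\left(d + \left(9874 + \sqrt{5530 - 570}\right)\right) + 11212 = \left(3166 + \left(9874 + \sqrt{5530 - 570}\right)\right) + 11212 = \left(3166 + \left(9874 + \sqrt{4960}\right)\right) + 11212 = \left(3166 + \left(9874 + 4 \sqrt{310}\right)\right) + 11212 = \left(13040 + 4 \sqrt{310}\right) + 11212 = 24252 + 4 \sqrt{310}$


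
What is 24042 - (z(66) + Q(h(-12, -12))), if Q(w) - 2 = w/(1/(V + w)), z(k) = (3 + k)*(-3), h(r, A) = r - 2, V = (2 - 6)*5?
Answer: 23771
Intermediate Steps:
V = -20 (V = -4*5 = -20)
h(r, A) = -2 + r
z(k) = -9 - 3*k
Q(w) = 2 + w*(-20 + w) (Q(w) = 2 + w/(1/(-20 + w)) = 2 + w*(-20 + w))
24042 - (z(66) + Q(h(-12, -12))) = 24042 - ((-9 - 3*66) + (2 + (-2 - 12)² - 20*(-2 - 12))) = 24042 - ((-9 - 198) + (2 + (-14)² - 20*(-14))) = 24042 - (-207 + (2 + 196 + 280)) = 24042 - (-207 + 478) = 24042 - 1*271 = 24042 - 271 = 23771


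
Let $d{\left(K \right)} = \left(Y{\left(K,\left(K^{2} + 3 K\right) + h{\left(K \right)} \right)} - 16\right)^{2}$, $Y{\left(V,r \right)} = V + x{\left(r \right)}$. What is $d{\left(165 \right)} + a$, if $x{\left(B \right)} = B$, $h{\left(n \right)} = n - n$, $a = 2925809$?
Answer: $779606970$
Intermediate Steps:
$h{\left(n \right)} = 0$
$Y{\left(V,r \right)} = V + r$
$d{\left(K \right)} = \left(-16 + K^{2} + 4 K\right)^{2}$ ($d{\left(K \right)} = \left(\left(K + \left(\left(K^{2} + 3 K\right) + 0\right)\right) - 16\right)^{2} = \left(\left(K + \left(K^{2} + 3 K\right)\right) - 16\right)^{2} = \left(\left(K^{2} + 4 K\right) - 16\right)^{2} = \left(-16 + K^{2} + 4 K\right)^{2}$)
$d{\left(165 \right)} + a = \left(-16 + 165^{2} + 4 \cdot 165\right)^{2} + 2925809 = \left(-16 + 27225 + 660\right)^{2} + 2925809 = 27869^{2} + 2925809 = 776681161 + 2925809 = 779606970$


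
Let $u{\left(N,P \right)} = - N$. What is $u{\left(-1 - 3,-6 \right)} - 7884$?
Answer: $-7880$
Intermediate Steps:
$u{\left(-1 - 3,-6 \right)} - 7884 = - (-1 - 3) - 7884 = \left(-1\right) \left(-4\right) - 7884 = 4 - 7884 = -7880$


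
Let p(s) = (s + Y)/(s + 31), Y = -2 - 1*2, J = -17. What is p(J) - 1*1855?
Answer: -3713/2 ≈ -1856.5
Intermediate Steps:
Y = -4 (Y = -2 - 2 = -4)
p(s) = (-4 + s)/(31 + s) (p(s) = (s - 4)/(s + 31) = (-4 + s)/(31 + s))
p(J) - 1*1855 = (-4 - 17)/(31 - 17) - 1*1855 = -21/14 - 1855 = (1/14)*(-21) - 1855 = -3/2 - 1855 = -3713/2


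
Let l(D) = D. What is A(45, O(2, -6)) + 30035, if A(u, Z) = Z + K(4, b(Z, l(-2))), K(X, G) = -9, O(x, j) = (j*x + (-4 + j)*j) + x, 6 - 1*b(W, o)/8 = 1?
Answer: 30076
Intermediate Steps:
b(W, o) = 40 (b(W, o) = 48 - 8*1 = 48 - 8 = 40)
O(x, j) = x + j*x + j*(-4 + j) (O(x, j) = (j*x + j*(-4 + j)) + x = x + j*x + j*(-4 + j))
A(u, Z) = -9 + Z (A(u, Z) = Z - 9 = -9 + Z)
A(45, O(2, -6)) + 30035 = (-9 + (2 + (-6)² - 4*(-6) - 6*2)) + 30035 = (-9 + (2 + 36 + 24 - 12)) + 30035 = (-9 + 50) + 30035 = 41 + 30035 = 30076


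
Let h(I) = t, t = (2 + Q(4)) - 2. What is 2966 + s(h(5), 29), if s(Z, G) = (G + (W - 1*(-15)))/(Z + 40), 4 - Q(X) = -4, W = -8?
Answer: 11867/4 ≈ 2966.8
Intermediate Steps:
Q(X) = 8 (Q(X) = 4 - 1*(-4) = 4 + 4 = 8)
t = 8 (t = (2 + 8) - 2 = 10 - 2 = 8)
h(I) = 8
s(Z, G) = (7 + G)/(40 + Z) (s(Z, G) = (G + (-8 - 1*(-15)))/(Z + 40) = (G + (-8 + 15))/(40 + Z) = (G + 7)/(40 + Z) = (7 + G)/(40 + Z))
2966 + s(h(5), 29) = 2966 + (7 + 29)/(40 + 8) = 2966 + 36/48 = 2966 + (1/48)*36 = 2966 + ¾ = 11867/4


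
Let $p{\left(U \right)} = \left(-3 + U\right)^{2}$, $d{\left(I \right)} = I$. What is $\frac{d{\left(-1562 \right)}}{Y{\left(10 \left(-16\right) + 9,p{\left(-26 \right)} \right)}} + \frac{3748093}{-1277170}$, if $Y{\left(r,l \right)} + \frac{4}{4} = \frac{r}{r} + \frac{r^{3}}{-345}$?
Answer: $- \frac{13592754683743}{4397233728670} \approx -3.0912$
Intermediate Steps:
$Y{\left(r,l \right)} = - \frac{r^{3}}{345}$ ($Y{\left(r,l \right)} = -1 + \left(\frac{r}{r} + \frac{r^{3}}{-345}\right) = -1 + \left(1 + r^{3} \left(- \frac{1}{345}\right)\right) = -1 - \left(-1 + \frac{r^{3}}{345}\right) = - \frac{r^{3}}{345}$)
$\frac{d{\left(-1562 \right)}}{Y{\left(10 \left(-16\right) + 9,p{\left(-26 \right)} \right)}} + \frac{3748093}{-1277170} = - \frac{1562}{\left(- \frac{1}{345}\right) \left(10 \left(-16\right) + 9\right)^{3}} + \frac{3748093}{-1277170} = - \frac{1562}{\left(- \frac{1}{345}\right) \left(-160 + 9\right)^{3}} + 3748093 \left(- \frac{1}{1277170}\right) = - \frac{1562}{\left(- \frac{1}{345}\right) \left(-151\right)^{3}} - \frac{3748093}{1277170} = - \frac{1562}{\left(- \frac{1}{345}\right) \left(-3442951\right)} - \frac{3748093}{1277170} = - \frac{1562}{\frac{3442951}{345}} - \frac{3748093}{1277170} = \left(-1562\right) \frac{345}{3442951} - \frac{3748093}{1277170} = - \frac{538890}{3442951} - \frac{3748093}{1277170} = - \frac{13592754683743}{4397233728670}$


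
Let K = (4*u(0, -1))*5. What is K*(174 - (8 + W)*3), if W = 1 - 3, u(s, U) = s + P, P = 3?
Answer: 9360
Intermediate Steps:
u(s, U) = 3 + s (u(s, U) = s + 3 = 3 + s)
W = -2
K = 60 (K = (4*(3 + 0))*5 = (4*3)*5 = 12*5 = 60)
K*(174 - (8 + W)*3) = 60*(174 - (8 - 2)*3) = 60*(174 - 6*3) = 60*(174 - 1*18) = 60*(174 - 18) = 60*156 = 9360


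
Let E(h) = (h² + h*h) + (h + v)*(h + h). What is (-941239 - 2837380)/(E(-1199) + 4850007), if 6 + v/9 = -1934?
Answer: -3778619/52469491 ≈ -0.072016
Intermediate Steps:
v = -17460 (v = -54 + 9*(-1934) = -54 - 17406 = -17460)
E(h) = 2*h² + 2*h*(-17460 + h) (E(h) = (h² + h*h) + (h - 17460)*(h + h) = (h² + h²) + (-17460 + h)*(2*h) = 2*h² + 2*h*(-17460 + h))
(-941239 - 2837380)/(E(-1199) + 4850007) = (-941239 - 2837380)/(4*(-1199)*(-8730 - 1199) + 4850007) = -3778619/(4*(-1199)*(-9929) + 4850007) = -3778619/(47619484 + 4850007) = -3778619/52469491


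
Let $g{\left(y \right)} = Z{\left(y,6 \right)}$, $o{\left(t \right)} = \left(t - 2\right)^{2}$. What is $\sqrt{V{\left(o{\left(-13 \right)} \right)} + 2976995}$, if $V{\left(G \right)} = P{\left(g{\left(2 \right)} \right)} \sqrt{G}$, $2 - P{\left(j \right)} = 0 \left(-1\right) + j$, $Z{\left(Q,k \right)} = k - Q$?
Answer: $\sqrt{2976965} \approx 1725.4$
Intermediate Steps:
$o{\left(t \right)} = \left(-2 + t\right)^{2}$
$g{\left(y \right)} = 6 - y$
$P{\left(j \right)} = 2 - j$ ($P{\left(j \right)} = 2 - \left(0 \left(-1\right) + j\right) = 2 - \left(0 + j\right) = 2 - j$)
$V{\left(G \right)} = - 2 \sqrt{G}$ ($V{\left(G \right)} = \left(2 - \left(6 - 2\right)\right) \sqrt{G} = \left(2 - 4\right) \sqrt{G} = - 2 \sqrt{G}$)
$\sqrt{V{\left(o{\left(-13 \right)} \right)} + 2976995} = \sqrt{- 2 \sqrt{\left(-2 - 13\right)^{2}} + 2976995} = \sqrt{- 2 \sqrt{\left(-15\right)^{2}} + 2976995} = \sqrt{- 2 \sqrt{225} + 2976995} = \sqrt{\left(-2\right) 15 + 2976995} = \sqrt{-30 + 2976995} = \sqrt{2976965}$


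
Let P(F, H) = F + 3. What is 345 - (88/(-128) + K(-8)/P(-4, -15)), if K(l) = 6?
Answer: 5627/16 ≈ 351.69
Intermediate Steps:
P(F, H) = 3 + F
345 - (88/(-128) + K(-8)/P(-4, -15)) = 345 - (88/(-128) + 6/(3 - 4)) = 345 - (88*(-1/128) + 6/(-1)) = 345 - (-11/16 + 6*(-1)) = 345 - (-11/16 - 6) = 345 - 1*(-107/16) = 345 + 107/16 = 5627/16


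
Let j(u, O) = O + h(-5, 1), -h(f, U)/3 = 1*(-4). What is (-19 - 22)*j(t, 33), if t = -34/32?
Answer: -1845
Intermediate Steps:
h(f, U) = 12 (h(f, U) = -3*(-4) = 12)
t = -17/16 (t = -34*1/32 = -17/16 ≈ -1.0625)
j(u, O) = 12 + O (j(u, O) = O + 12 = 12 + O)
(-19 - 22)*j(t, 33) = (-19 - 22)*(12 + 33) = -41*45 = -1845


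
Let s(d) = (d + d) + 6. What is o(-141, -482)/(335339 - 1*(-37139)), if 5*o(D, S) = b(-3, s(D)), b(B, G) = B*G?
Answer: 414/931195 ≈ 0.00044459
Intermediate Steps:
s(d) = 6 + 2*d (s(d) = 2*d + 6 = 6 + 2*d)
o(D, S) = -18/5 - 6*D/5 (o(D, S) = (-3*(6 + 2*D))/5 = (-18 - 6*D)/5 = -18/5 - 6*D/5)
o(-141, -482)/(335339 - 1*(-37139)) = (-18/5 - 6/5*(-141))/(335339 - 1*(-37139)) = (-18/5 + 846/5)/(335339 + 37139) = (828/5)/372478 = (828/5)*(1/372478) = 414/931195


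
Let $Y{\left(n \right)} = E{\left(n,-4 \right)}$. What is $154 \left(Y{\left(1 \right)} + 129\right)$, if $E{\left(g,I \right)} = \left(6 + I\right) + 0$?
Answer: $20174$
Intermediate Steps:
$E{\left(g,I \right)} = 6 + I$
$Y{\left(n \right)} = 2$ ($Y{\left(n \right)} = 6 - 4 = 2$)
$154 \left(Y{\left(1 \right)} + 129\right) = 154 \left(2 + 129\right) = 154 \cdot 131 = 20174$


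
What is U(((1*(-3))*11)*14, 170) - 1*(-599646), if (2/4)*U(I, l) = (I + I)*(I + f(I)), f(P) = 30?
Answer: 1397982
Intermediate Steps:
U(I, l) = 4*I*(30 + I) (U(I, l) = 2*((I + I)*(I + 30)) = 2*((2*I)*(30 + I)) = 2*(2*I*(30 + I)) = 4*I*(30 + I))
U(((1*(-3))*11)*14, 170) - 1*(-599646) = 4*(((1*(-3))*11)*14)*(30 + ((1*(-3))*11)*14) - 1*(-599646) = 4*(-3*11*14)*(30 - 3*11*14) + 599646 = 4*(-33*14)*(30 - 33*14) + 599646 = 4*(-462)*(30 - 462) + 599646 = 4*(-462)*(-432) + 599646 = 798336 + 599646 = 1397982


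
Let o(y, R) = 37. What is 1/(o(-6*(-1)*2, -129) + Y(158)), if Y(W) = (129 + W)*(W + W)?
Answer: 1/90729 ≈ 1.1022e-5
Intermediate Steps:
Y(W) = 2*W*(129 + W) (Y(W) = (129 + W)*(2*W) = 2*W*(129 + W))
1/(o(-6*(-1)*2, -129) + Y(158)) = 1/(37 + 2*158*(129 + 158)) = 1/(37 + 2*158*287) = 1/(37 + 90692) = 1/90729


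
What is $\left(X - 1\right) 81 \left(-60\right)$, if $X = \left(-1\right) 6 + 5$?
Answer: $9720$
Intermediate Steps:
$X = -1$ ($X = -6 + 5 = -1$)
$\left(X - 1\right) 81 \left(-60\right) = \left(-1 - 1\right) 81 \left(-60\right) = \left(-2\right) 81 \left(-60\right) = \left(-162\right) \left(-60\right) = 9720$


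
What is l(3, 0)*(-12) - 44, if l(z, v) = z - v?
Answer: -80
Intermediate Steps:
l(3, 0)*(-12) - 44 = (3 - 1*0)*(-12) - 44 = (3 + 0)*(-12) - 44 = 3*(-12) - 44 = -36 - 44 = -80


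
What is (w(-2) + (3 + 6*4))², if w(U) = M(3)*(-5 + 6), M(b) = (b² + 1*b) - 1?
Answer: 1444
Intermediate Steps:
M(b) = -1 + b + b² (M(b) = (b² + b) - 1 = (b + b²) - 1 = -1 + b + b²)
w(U) = 11 (w(U) = (-1 + 3 + 3²)*(-5 + 6) = (-1 + 3 + 9)*1 = 11*1 = 11)
(w(-2) + (3 + 6*4))² = (11 + (3 + 6*4))² = (11 + (3 + 24))² = (11 + 27)² = 38² = 1444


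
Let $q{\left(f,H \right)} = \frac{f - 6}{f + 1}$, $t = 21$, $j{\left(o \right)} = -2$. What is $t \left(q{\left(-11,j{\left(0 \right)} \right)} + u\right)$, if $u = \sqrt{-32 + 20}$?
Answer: $\frac{357}{10} + 42 i \sqrt{3} \approx 35.7 + 72.746 i$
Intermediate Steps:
$u = 2 i \sqrt{3}$ ($u = \sqrt{-12} = 2 i \sqrt{3} \approx 3.4641 i$)
$q{\left(f,H \right)} = \frac{-6 + f}{1 + f}$
$t \left(q{\left(-11,j{\left(0 \right)} \right)} + u\right) = 21 \left(\frac{-6 - 11}{1 - 11} + 2 i \sqrt{3}\right) = 21 \left(\frac{1}{-10} \left(-17\right) + 2 i \sqrt{3}\right) = 21 \left(\left(- \frac{1}{10}\right) \left(-17\right) + 2 i \sqrt{3}\right) = 21 \left(\frac{17}{10} + 2 i \sqrt{3}\right) = \frac{357}{10} + 42 i \sqrt{3}$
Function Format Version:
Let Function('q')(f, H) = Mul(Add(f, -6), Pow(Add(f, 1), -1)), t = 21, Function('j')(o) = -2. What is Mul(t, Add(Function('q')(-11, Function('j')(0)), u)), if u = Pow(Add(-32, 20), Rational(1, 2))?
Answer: Add(Rational(357, 10), Mul(42, I, Pow(3, Rational(1, 2)))) ≈ Add(35.700, Mul(72.746, I))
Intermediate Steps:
u = Mul(2, I, Pow(3, Rational(1, 2))) (u = Pow(-12, Rational(1, 2)) = Mul(2, I, Pow(3, Rational(1, 2))) ≈ Mul(3.4641, I))
Function('q')(f, H) = Mul(Pow(Add(1, f), -1), Add(-6, f)) (Function('q')(f, H) = Mul(Add(-6, f), Pow(Add(1, f), -1)) = Mul(Pow(Add(1, f), -1), Add(-6, f)))
Mul(t, Add(Function('q')(-11, Function('j')(0)), u)) = Mul(21, Add(Mul(Pow(Add(1, -11), -1), Add(-6, -11)), Mul(2, I, Pow(3, Rational(1, 2))))) = Mul(21, Add(Mul(Pow(-10, -1), -17), Mul(2, I, Pow(3, Rational(1, 2))))) = Mul(21, Add(Mul(Rational(-1, 10), -17), Mul(2, I, Pow(3, Rational(1, 2))))) = Mul(21, Add(Rational(17, 10), Mul(2, I, Pow(3, Rational(1, 2))))) = Add(Rational(357, 10), Mul(42, I, Pow(3, Rational(1, 2))))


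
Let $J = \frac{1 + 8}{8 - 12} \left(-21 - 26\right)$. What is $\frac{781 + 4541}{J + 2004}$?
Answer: $\frac{7096}{2813} \approx 2.5226$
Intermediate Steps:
$J = \frac{423}{4}$ ($J = \frac{9}{-4} \left(-47\right) = 9 \left(- \frac{1}{4}\right) \left(-47\right) = \left(- \frac{9}{4}\right) \left(-47\right) = \frac{423}{4} \approx 105.75$)
$\frac{781 + 4541}{J + 2004} = \frac{781 + 4541}{\frac{423}{4} + 2004} = \frac{5322}{\frac{8439}{4}} = 5322 \cdot \frac{4}{8439} = \frac{7096}{2813}$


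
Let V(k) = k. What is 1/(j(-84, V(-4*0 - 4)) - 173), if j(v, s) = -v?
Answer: -1/89 ≈ -0.011236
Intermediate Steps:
1/(j(-84, V(-4*0 - 4)) - 173) = 1/(-1*(-84) - 173) = 1/(84 - 173) = 1/(-89) = -1/89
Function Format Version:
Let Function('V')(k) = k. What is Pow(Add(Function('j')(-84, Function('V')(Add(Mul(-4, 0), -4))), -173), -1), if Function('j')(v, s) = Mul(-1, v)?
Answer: Rational(-1, 89) ≈ -0.011236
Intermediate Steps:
Pow(Add(Function('j')(-84, Function('V')(Add(Mul(-4, 0), -4))), -173), -1) = Pow(Add(Mul(-1, -84), -173), -1) = Pow(Add(84, -173), -1) = Pow(-89, -1) = Rational(-1, 89)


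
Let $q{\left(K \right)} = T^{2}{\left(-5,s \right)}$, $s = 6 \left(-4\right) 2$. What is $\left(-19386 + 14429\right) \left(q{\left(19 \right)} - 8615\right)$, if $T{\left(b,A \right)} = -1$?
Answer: $42699598$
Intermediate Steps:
$s = -48$ ($s = \left(-24\right) 2 = -48$)
$q{\left(K \right)} = 1$ ($q{\left(K \right)} = \left(-1\right)^{2} = 1$)
$\left(-19386 + 14429\right) \left(q{\left(19 \right)} - 8615\right) = \left(-19386 + 14429\right) \left(1 - 8615\right) = \left(-4957\right) \left(-8614\right) = 42699598$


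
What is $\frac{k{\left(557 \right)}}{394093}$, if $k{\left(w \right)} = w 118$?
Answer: $\frac{65726}{394093} \approx 0.16678$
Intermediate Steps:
$k{\left(w \right)} = 118 w$
$\frac{k{\left(557 \right)}}{394093} = \frac{118 \cdot 557}{394093} = 65726 \cdot \frac{1}{394093} = \frac{65726}{394093}$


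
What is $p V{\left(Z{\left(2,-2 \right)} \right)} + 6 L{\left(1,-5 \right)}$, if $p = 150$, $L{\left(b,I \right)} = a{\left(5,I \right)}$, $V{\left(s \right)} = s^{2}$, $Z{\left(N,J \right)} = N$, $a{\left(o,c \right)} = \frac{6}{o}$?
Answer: $\frac{3036}{5} \approx 607.2$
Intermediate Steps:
$L{\left(b,I \right)} = \frac{6}{5}$
$p V{\left(Z{\left(2,-2 \right)} \right)} + 6 L{\left(1,-5 \right)} = 150 \cdot 2^{2} + 6 \cdot \frac{6}{5} = 150 \cdot 4 + \frac{36}{5} = 600 + \frac{36}{5} = \frac{3036}{5}$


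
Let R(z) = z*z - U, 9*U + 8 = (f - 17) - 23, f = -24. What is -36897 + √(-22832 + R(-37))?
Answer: -36897 + I*√21455 ≈ -36897.0 + 146.48*I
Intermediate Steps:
U = -8 (U = -8/9 + ((-24 - 17) - 23)/9 = -8/9 + (-41 - 23)/9 = -8/9 + (⅑)*(-64) = -8/9 - 64/9 = -8)
R(z) = 8 + z² (R(z) = z*z - 1*(-8) = z² + 8 = 8 + z²)
-36897 + √(-22832 + R(-37)) = -36897 + √(-22832 + (8 + (-37)²)) = -36897 + √(-22832 + (8 + 1369)) = -36897 + √(-22832 + 1377) = -36897 + √(-21455) = -36897 + I*√21455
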